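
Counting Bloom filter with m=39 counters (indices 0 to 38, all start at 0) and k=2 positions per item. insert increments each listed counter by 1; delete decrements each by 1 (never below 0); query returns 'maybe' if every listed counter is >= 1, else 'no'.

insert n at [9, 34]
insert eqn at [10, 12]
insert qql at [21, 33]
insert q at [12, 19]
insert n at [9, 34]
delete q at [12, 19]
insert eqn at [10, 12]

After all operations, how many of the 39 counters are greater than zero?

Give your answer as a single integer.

Answer: 6

Derivation:
Step 1: insert n at [9, 34] -> counters=[0,0,0,0,0,0,0,0,0,1,0,0,0,0,0,0,0,0,0,0,0,0,0,0,0,0,0,0,0,0,0,0,0,0,1,0,0,0,0]
Step 2: insert eqn at [10, 12] -> counters=[0,0,0,0,0,0,0,0,0,1,1,0,1,0,0,0,0,0,0,0,0,0,0,0,0,0,0,0,0,0,0,0,0,0,1,0,0,0,0]
Step 3: insert qql at [21, 33] -> counters=[0,0,0,0,0,0,0,0,0,1,1,0,1,0,0,0,0,0,0,0,0,1,0,0,0,0,0,0,0,0,0,0,0,1,1,0,0,0,0]
Step 4: insert q at [12, 19] -> counters=[0,0,0,0,0,0,0,0,0,1,1,0,2,0,0,0,0,0,0,1,0,1,0,0,0,0,0,0,0,0,0,0,0,1,1,0,0,0,0]
Step 5: insert n at [9, 34] -> counters=[0,0,0,0,0,0,0,0,0,2,1,0,2,0,0,0,0,0,0,1,0,1,0,0,0,0,0,0,0,0,0,0,0,1,2,0,0,0,0]
Step 6: delete q at [12, 19] -> counters=[0,0,0,0,0,0,0,0,0,2,1,0,1,0,0,0,0,0,0,0,0,1,0,0,0,0,0,0,0,0,0,0,0,1,2,0,0,0,0]
Step 7: insert eqn at [10, 12] -> counters=[0,0,0,0,0,0,0,0,0,2,2,0,2,0,0,0,0,0,0,0,0,1,0,0,0,0,0,0,0,0,0,0,0,1,2,0,0,0,0]
Final counters=[0,0,0,0,0,0,0,0,0,2,2,0,2,0,0,0,0,0,0,0,0,1,0,0,0,0,0,0,0,0,0,0,0,1,2,0,0,0,0] -> 6 nonzero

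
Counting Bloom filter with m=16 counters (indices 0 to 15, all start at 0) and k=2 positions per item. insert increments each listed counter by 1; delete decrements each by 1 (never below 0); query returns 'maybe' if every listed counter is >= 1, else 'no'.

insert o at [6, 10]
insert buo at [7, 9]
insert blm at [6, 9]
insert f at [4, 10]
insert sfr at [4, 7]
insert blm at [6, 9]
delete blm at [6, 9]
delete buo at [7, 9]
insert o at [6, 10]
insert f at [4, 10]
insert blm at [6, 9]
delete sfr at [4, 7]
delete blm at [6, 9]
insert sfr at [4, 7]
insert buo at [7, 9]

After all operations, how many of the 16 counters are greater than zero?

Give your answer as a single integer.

Step 1: insert o at [6, 10] -> counters=[0,0,0,0,0,0,1,0,0,0,1,0,0,0,0,0]
Step 2: insert buo at [7, 9] -> counters=[0,0,0,0,0,0,1,1,0,1,1,0,0,0,0,0]
Step 3: insert blm at [6, 9] -> counters=[0,0,0,0,0,0,2,1,0,2,1,0,0,0,0,0]
Step 4: insert f at [4, 10] -> counters=[0,0,0,0,1,0,2,1,0,2,2,0,0,0,0,0]
Step 5: insert sfr at [4, 7] -> counters=[0,0,0,0,2,0,2,2,0,2,2,0,0,0,0,0]
Step 6: insert blm at [6, 9] -> counters=[0,0,0,0,2,0,3,2,0,3,2,0,0,0,0,0]
Step 7: delete blm at [6, 9] -> counters=[0,0,0,0,2,0,2,2,0,2,2,0,0,0,0,0]
Step 8: delete buo at [7, 9] -> counters=[0,0,0,0,2,0,2,1,0,1,2,0,0,0,0,0]
Step 9: insert o at [6, 10] -> counters=[0,0,0,0,2,0,3,1,0,1,3,0,0,0,0,0]
Step 10: insert f at [4, 10] -> counters=[0,0,0,0,3,0,3,1,0,1,4,0,0,0,0,0]
Step 11: insert blm at [6, 9] -> counters=[0,0,0,0,3,0,4,1,0,2,4,0,0,0,0,0]
Step 12: delete sfr at [4, 7] -> counters=[0,0,0,0,2,0,4,0,0,2,4,0,0,0,0,0]
Step 13: delete blm at [6, 9] -> counters=[0,0,0,0,2,0,3,0,0,1,4,0,0,0,0,0]
Step 14: insert sfr at [4, 7] -> counters=[0,0,0,0,3,0,3,1,0,1,4,0,0,0,0,0]
Step 15: insert buo at [7, 9] -> counters=[0,0,0,0,3,0,3,2,0,2,4,0,0,0,0,0]
Final counters=[0,0,0,0,3,0,3,2,0,2,4,0,0,0,0,0] -> 5 nonzero

Answer: 5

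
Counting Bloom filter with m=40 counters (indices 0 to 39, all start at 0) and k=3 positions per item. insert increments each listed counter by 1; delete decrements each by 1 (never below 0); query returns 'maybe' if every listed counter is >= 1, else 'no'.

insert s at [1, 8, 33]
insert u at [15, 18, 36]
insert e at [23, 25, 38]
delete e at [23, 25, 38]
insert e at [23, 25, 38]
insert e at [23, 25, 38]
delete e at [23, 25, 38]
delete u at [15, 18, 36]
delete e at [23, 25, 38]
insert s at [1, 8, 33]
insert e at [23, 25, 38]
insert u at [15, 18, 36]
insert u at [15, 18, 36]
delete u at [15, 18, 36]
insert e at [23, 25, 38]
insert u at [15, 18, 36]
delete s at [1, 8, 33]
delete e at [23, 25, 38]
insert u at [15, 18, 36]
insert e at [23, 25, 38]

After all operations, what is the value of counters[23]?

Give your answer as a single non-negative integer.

Step 1: insert s at [1, 8, 33] -> counters=[0,1,0,0,0,0,0,0,1,0,0,0,0,0,0,0,0,0,0,0,0,0,0,0,0,0,0,0,0,0,0,0,0,1,0,0,0,0,0,0]
Step 2: insert u at [15, 18, 36] -> counters=[0,1,0,0,0,0,0,0,1,0,0,0,0,0,0,1,0,0,1,0,0,0,0,0,0,0,0,0,0,0,0,0,0,1,0,0,1,0,0,0]
Step 3: insert e at [23, 25, 38] -> counters=[0,1,0,0,0,0,0,0,1,0,0,0,0,0,0,1,0,0,1,0,0,0,0,1,0,1,0,0,0,0,0,0,0,1,0,0,1,0,1,0]
Step 4: delete e at [23, 25, 38] -> counters=[0,1,0,0,0,0,0,0,1,0,0,0,0,0,0,1,0,0,1,0,0,0,0,0,0,0,0,0,0,0,0,0,0,1,0,0,1,0,0,0]
Step 5: insert e at [23, 25, 38] -> counters=[0,1,0,0,0,0,0,0,1,0,0,0,0,0,0,1,0,0,1,0,0,0,0,1,0,1,0,0,0,0,0,0,0,1,0,0,1,0,1,0]
Step 6: insert e at [23, 25, 38] -> counters=[0,1,0,0,0,0,0,0,1,0,0,0,0,0,0,1,0,0,1,0,0,0,0,2,0,2,0,0,0,0,0,0,0,1,0,0,1,0,2,0]
Step 7: delete e at [23, 25, 38] -> counters=[0,1,0,0,0,0,0,0,1,0,0,0,0,0,0,1,0,0,1,0,0,0,0,1,0,1,0,0,0,0,0,0,0,1,0,0,1,0,1,0]
Step 8: delete u at [15, 18, 36] -> counters=[0,1,0,0,0,0,0,0,1,0,0,0,0,0,0,0,0,0,0,0,0,0,0,1,0,1,0,0,0,0,0,0,0,1,0,0,0,0,1,0]
Step 9: delete e at [23, 25, 38] -> counters=[0,1,0,0,0,0,0,0,1,0,0,0,0,0,0,0,0,0,0,0,0,0,0,0,0,0,0,0,0,0,0,0,0,1,0,0,0,0,0,0]
Step 10: insert s at [1, 8, 33] -> counters=[0,2,0,0,0,0,0,0,2,0,0,0,0,0,0,0,0,0,0,0,0,0,0,0,0,0,0,0,0,0,0,0,0,2,0,0,0,0,0,0]
Step 11: insert e at [23, 25, 38] -> counters=[0,2,0,0,0,0,0,0,2,0,0,0,0,0,0,0,0,0,0,0,0,0,0,1,0,1,0,0,0,0,0,0,0,2,0,0,0,0,1,0]
Step 12: insert u at [15, 18, 36] -> counters=[0,2,0,0,0,0,0,0,2,0,0,0,0,0,0,1,0,0,1,0,0,0,0,1,0,1,0,0,0,0,0,0,0,2,0,0,1,0,1,0]
Step 13: insert u at [15, 18, 36] -> counters=[0,2,0,0,0,0,0,0,2,0,0,0,0,0,0,2,0,0,2,0,0,0,0,1,0,1,0,0,0,0,0,0,0,2,0,0,2,0,1,0]
Step 14: delete u at [15, 18, 36] -> counters=[0,2,0,0,0,0,0,0,2,0,0,0,0,0,0,1,0,0,1,0,0,0,0,1,0,1,0,0,0,0,0,0,0,2,0,0,1,0,1,0]
Step 15: insert e at [23, 25, 38] -> counters=[0,2,0,0,0,0,0,0,2,0,0,0,0,0,0,1,0,0,1,0,0,0,0,2,0,2,0,0,0,0,0,0,0,2,0,0,1,0,2,0]
Step 16: insert u at [15, 18, 36] -> counters=[0,2,0,0,0,0,0,0,2,0,0,0,0,0,0,2,0,0,2,0,0,0,0,2,0,2,0,0,0,0,0,0,0,2,0,0,2,0,2,0]
Step 17: delete s at [1, 8, 33] -> counters=[0,1,0,0,0,0,0,0,1,0,0,0,0,0,0,2,0,0,2,0,0,0,0,2,0,2,0,0,0,0,0,0,0,1,0,0,2,0,2,0]
Step 18: delete e at [23, 25, 38] -> counters=[0,1,0,0,0,0,0,0,1,0,0,0,0,0,0,2,0,0,2,0,0,0,0,1,0,1,0,0,0,0,0,0,0,1,0,0,2,0,1,0]
Step 19: insert u at [15, 18, 36] -> counters=[0,1,0,0,0,0,0,0,1,0,0,0,0,0,0,3,0,0,3,0,0,0,0,1,0,1,0,0,0,0,0,0,0,1,0,0,3,0,1,0]
Step 20: insert e at [23, 25, 38] -> counters=[0,1,0,0,0,0,0,0,1,0,0,0,0,0,0,3,0,0,3,0,0,0,0,2,0,2,0,0,0,0,0,0,0,1,0,0,3,0,2,0]
Final counters=[0,1,0,0,0,0,0,0,1,0,0,0,0,0,0,3,0,0,3,0,0,0,0,2,0,2,0,0,0,0,0,0,0,1,0,0,3,0,2,0] -> counters[23]=2

Answer: 2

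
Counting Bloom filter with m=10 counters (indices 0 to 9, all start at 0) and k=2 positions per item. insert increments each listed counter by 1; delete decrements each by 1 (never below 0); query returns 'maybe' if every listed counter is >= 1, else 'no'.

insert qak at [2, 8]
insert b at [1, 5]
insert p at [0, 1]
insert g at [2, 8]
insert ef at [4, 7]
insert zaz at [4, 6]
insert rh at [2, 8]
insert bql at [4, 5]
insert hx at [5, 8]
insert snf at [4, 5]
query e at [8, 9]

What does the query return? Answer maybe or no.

Step 1: insert qak at [2, 8] -> counters=[0,0,1,0,0,0,0,0,1,0]
Step 2: insert b at [1, 5] -> counters=[0,1,1,0,0,1,0,0,1,0]
Step 3: insert p at [0, 1] -> counters=[1,2,1,0,0,1,0,0,1,0]
Step 4: insert g at [2, 8] -> counters=[1,2,2,0,0,1,0,0,2,0]
Step 5: insert ef at [4, 7] -> counters=[1,2,2,0,1,1,0,1,2,0]
Step 6: insert zaz at [4, 6] -> counters=[1,2,2,0,2,1,1,1,2,0]
Step 7: insert rh at [2, 8] -> counters=[1,2,3,0,2,1,1,1,3,0]
Step 8: insert bql at [4, 5] -> counters=[1,2,3,0,3,2,1,1,3,0]
Step 9: insert hx at [5, 8] -> counters=[1,2,3,0,3,3,1,1,4,0]
Step 10: insert snf at [4, 5] -> counters=[1,2,3,0,4,4,1,1,4,0]
Query e: check counters[8]=4 counters[9]=0 -> no

Answer: no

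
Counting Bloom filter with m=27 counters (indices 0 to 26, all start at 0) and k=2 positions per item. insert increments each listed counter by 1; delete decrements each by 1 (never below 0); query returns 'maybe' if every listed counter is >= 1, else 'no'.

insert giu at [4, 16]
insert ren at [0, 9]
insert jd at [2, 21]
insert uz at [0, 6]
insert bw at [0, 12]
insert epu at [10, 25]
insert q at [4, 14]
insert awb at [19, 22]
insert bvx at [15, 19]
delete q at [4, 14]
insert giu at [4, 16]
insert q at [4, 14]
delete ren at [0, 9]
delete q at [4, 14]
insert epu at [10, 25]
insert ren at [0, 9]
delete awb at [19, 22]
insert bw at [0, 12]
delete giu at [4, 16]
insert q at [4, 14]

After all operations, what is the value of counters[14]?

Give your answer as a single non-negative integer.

Step 1: insert giu at [4, 16] -> counters=[0,0,0,0,1,0,0,0,0,0,0,0,0,0,0,0,1,0,0,0,0,0,0,0,0,0,0]
Step 2: insert ren at [0, 9] -> counters=[1,0,0,0,1,0,0,0,0,1,0,0,0,0,0,0,1,0,0,0,0,0,0,0,0,0,0]
Step 3: insert jd at [2, 21] -> counters=[1,0,1,0,1,0,0,0,0,1,0,0,0,0,0,0,1,0,0,0,0,1,0,0,0,0,0]
Step 4: insert uz at [0, 6] -> counters=[2,0,1,0,1,0,1,0,0,1,0,0,0,0,0,0,1,0,0,0,0,1,0,0,0,0,0]
Step 5: insert bw at [0, 12] -> counters=[3,0,1,0,1,0,1,0,0,1,0,0,1,0,0,0,1,0,0,0,0,1,0,0,0,0,0]
Step 6: insert epu at [10, 25] -> counters=[3,0,1,0,1,0,1,0,0,1,1,0,1,0,0,0,1,0,0,0,0,1,0,0,0,1,0]
Step 7: insert q at [4, 14] -> counters=[3,0,1,0,2,0,1,0,0,1,1,0,1,0,1,0,1,0,0,0,0,1,0,0,0,1,0]
Step 8: insert awb at [19, 22] -> counters=[3,0,1,0,2,0,1,0,0,1,1,0,1,0,1,0,1,0,0,1,0,1,1,0,0,1,0]
Step 9: insert bvx at [15, 19] -> counters=[3,0,1,0,2,0,1,0,0,1,1,0,1,0,1,1,1,0,0,2,0,1,1,0,0,1,0]
Step 10: delete q at [4, 14] -> counters=[3,0,1,0,1,0,1,0,0,1,1,0,1,0,0,1,1,0,0,2,0,1,1,0,0,1,0]
Step 11: insert giu at [4, 16] -> counters=[3,0,1,0,2,0,1,0,0,1,1,0,1,0,0,1,2,0,0,2,0,1,1,0,0,1,0]
Step 12: insert q at [4, 14] -> counters=[3,0,1,0,3,0,1,0,0,1,1,0,1,0,1,1,2,0,0,2,0,1,1,0,0,1,0]
Step 13: delete ren at [0, 9] -> counters=[2,0,1,0,3,0,1,0,0,0,1,0,1,0,1,1,2,0,0,2,0,1,1,0,0,1,0]
Step 14: delete q at [4, 14] -> counters=[2,0,1,0,2,0,1,0,0,0,1,0,1,0,0,1,2,0,0,2,0,1,1,0,0,1,0]
Step 15: insert epu at [10, 25] -> counters=[2,0,1,0,2,0,1,0,0,0,2,0,1,0,0,1,2,0,0,2,0,1,1,0,0,2,0]
Step 16: insert ren at [0, 9] -> counters=[3,0,1,0,2,0,1,0,0,1,2,0,1,0,0,1,2,0,0,2,0,1,1,0,0,2,0]
Step 17: delete awb at [19, 22] -> counters=[3,0,1,0,2,0,1,0,0,1,2,0,1,0,0,1,2,0,0,1,0,1,0,0,0,2,0]
Step 18: insert bw at [0, 12] -> counters=[4,0,1,0,2,0,1,0,0,1,2,0,2,0,0,1,2,0,0,1,0,1,0,0,0,2,0]
Step 19: delete giu at [4, 16] -> counters=[4,0,1,0,1,0,1,0,0,1,2,0,2,0,0,1,1,0,0,1,0,1,0,0,0,2,0]
Step 20: insert q at [4, 14] -> counters=[4,0,1,0,2,0,1,0,0,1,2,0,2,0,1,1,1,0,0,1,0,1,0,0,0,2,0]
Final counters=[4,0,1,0,2,0,1,0,0,1,2,0,2,0,1,1,1,0,0,1,0,1,0,0,0,2,0] -> counters[14]=1

Answer: 1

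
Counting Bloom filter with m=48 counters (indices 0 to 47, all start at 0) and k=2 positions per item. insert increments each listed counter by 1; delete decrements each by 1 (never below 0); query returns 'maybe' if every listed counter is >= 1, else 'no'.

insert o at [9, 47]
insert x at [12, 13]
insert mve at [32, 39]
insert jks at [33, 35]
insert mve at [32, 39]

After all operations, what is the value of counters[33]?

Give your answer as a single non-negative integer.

Step 1: insert o at [9, 47] -> counters=[0,0,0,0,0,0,0,0,0,1,0,0,0,0,0,0,0,0,0,0,0,0,0,0,0,0,0,0,0,0,0,0,0,0,0,0,0,0,0,0,0,0,0,0,0,0,0,1]
Step 2: insert x at [12, 13] -> counters=[0,0,0,0,0,0,0,0,0,1,0,0,1,1,0,0,0,0,0,0,0,0,0,0,0,0,0,0,0,0,0,0,0,0,0,0,0,0,0,0,0,0,0,0,0,0,0,1]
Step 3: insert mve at [32, 39] -> counters=[0,0,0,0,0,0,0,0,0,1,0,0,1,1,0,0,0,0,0,0,0,0,0,0,0,0,0,0,0,0,0,0,1,0,0,0,0,0,0,1,0,0,0,0,0,0,0,1]
Step 4: insert jks at [33, 35] -> counters=[0,0,0,0,0,0,0,0,0,1,0,0,1,1,0,0,0,0,0,0,0,0,0,0,0,0,0,0,0,0,0,0,1,1,0,1,0,0,0,1,0,0,0,0,0,0,0,1]
Step 5: insert mve at [32, 39] -> counters=[0,0,0,0,0,0,0,0,0,1,0,0,1,1,0,0,0,0,0,0,0,0,0,0,0,0,0,0,0,0,0,0,2,1,0,1,0,0,0,2,0,0,0,0,0,0,0,1]
Final counters=[0,0,0,0,0,0,0,0,0,1,0,0,1,1,0,0,0,0,0,0,0,0,0,0,0,0,0,0,0,0,0,0,2,1,0,1,0,0,0,2,0,0,0,0,0,0,0,1] -> counters[33]=1

Answer: 1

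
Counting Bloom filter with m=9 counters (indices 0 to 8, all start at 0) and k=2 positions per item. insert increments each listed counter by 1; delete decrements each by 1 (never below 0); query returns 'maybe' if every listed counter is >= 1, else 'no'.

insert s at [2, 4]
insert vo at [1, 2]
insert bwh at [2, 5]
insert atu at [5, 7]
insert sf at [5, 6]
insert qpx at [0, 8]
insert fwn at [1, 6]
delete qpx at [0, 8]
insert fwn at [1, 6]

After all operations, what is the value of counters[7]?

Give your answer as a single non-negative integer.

Answer: 1

Derivation:
Step 1: insert s at [2, 4] -> counters=[0,0,1,0,1,0,0,0,0]
Step 2: insert vo at [1, 2] -> counters=[0,1,2,0,1,0,0,0,0]
Step 3: insert bwh at [2, 5] -> counters=[0,1,3,0,1,1,0,0,0]
Step 4: insert atu at [5, 7] -> counters=[0,1,3,0,1,2,0,1,0]
Step 5: insert sf at [5, 6] -> counters=[0,1,3,0,1,3,1,1,0]
Step 6: insert qpx at [0, 8] -> counters=[1,1,3,0,1,3,1,1,1]
Step 7: insert fwn at [1, 6] -> counters=[1,2,3,0,1,3,2,1,1]
Step 8: delete qpx at [0, 8] -> counters=[0,2,3,0,1,3,2,1,0]
Step 9: insert fwn at [1, 6] -> counters=[0,3,3,0,1,3,3,1,0]
Final counters=[0,3,3,0,1,3,3,1,0] -> counters[7]=1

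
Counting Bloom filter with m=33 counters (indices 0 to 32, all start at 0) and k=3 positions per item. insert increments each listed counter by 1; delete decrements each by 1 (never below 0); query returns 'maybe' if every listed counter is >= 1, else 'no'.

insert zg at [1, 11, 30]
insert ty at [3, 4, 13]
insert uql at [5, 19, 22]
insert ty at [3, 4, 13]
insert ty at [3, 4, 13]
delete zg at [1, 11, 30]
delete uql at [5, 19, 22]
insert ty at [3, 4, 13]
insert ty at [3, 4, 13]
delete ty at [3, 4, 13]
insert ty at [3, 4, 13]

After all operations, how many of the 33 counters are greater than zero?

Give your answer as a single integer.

Answer: 3

Derivation:
Step 1: insert zg at [1, 11, 30] -> counters=[0,1,0,0,0,0,0,0,0,0,0,1,0,0,0,0,0,0,0,0,0,0,0,0,0,0,0,0,0,0,1,0,0]
Step 2: insert ty at [3, 4, 13] -> counters=[0,1,0,1,1,0,0,0,0,0,0,1,0,1,0,0,0,0,0,0,0,0,0,0,0,0,0,0,0,0,1,0,0]
Step 3: insert uql at [5, 19, 22] -> counters=[0,1,0,1,1,1,0,0,0,0,0,1,0,1,0,0,0,0,0,1,0,0,1,0,0,0,0,0,0,0,1,0,0]
Step 4: insert ty at [3, 4, 13] -> counters=[0,1,0,2,2,1,0,0,0,0,0,1,0,2,0,0,0,0,0,1,0,0,1,0,0,0,0,0,0,0,1,0,0]
Step 5: insert ty at [3, 4, 13] -> counters=[0,1,0,3,3,1,0,0,0,0,0,1,0,3,0,0,0,0,0,1,0,0,1,0,0,0,0,0,0,0,1,0,0]
Step 6: delete zg at [1, 11, 30] -> counters=[0,0,0,3,3,1,0,0,0,0,0,0,0,3,0,0,0,0,0,1,0,0,1,0,0,0,0,0,0,0,0,0,0]
Step 7: delete uql at [5, 19, 22] -> counters=[0,0,0,3,3,0,0,0,0,0,0,0,0,3,0,0,0,0,0,0,0,0,0,0,0,0,0,0,0,0,0,0,0]
Step 8: insert ty at [3, 4, 13] -> counters=[0,0,0,4,4,0,0,0,0,0,0,0,0,4,0,0,0,0,0,0,0,0,0,0,0,0,0,0,0,0,0,0,0]
Step 9: insert ty at [3, 4, 13] -> counters=[0,0,0,5,5,0,0,0,0,0,0,0,0,5,0,0,0,0,0,0,0,0,0,0,0,0,0,0,0,0,0,0,0]
Step 10: delete ty at [3, 4, 13] -> counters=[0,0,0,4,4,0,0,0,0,0,0,0,0,4,0,0,0,0,0,0,0,0,0,0,0,0,0,0,0,0,0,0,0]
Step 11: insert ty at [3, 4, 13] -> counters=[0,0,0,5,5,0,0,0,0,0,0,0,0,5,0,0,0,0,0,0,0,0,0,0,0,0,0,0,0,0,0,0,0]
Final counters=[0,0,0,5,5,0,0,0,0,0,0,0,0,5,0,0,0,0,0,0,0,0,0,0,0,0,0,0,0,0,0,0,0] -> 3 nonzero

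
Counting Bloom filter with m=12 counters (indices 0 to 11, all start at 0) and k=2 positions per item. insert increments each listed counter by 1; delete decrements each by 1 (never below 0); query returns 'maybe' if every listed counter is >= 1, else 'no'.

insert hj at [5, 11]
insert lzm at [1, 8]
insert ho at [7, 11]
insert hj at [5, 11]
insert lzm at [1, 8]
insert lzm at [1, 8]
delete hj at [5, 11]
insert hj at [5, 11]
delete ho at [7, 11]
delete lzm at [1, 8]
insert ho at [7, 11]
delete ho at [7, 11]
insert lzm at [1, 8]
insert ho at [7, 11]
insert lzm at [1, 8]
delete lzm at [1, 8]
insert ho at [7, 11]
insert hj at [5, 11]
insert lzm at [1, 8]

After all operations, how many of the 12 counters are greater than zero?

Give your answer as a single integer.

Step 1: insert hj at [5, 11] -> counters=[0,0,0,0,0,1,0,0,0,0,0,1]
Step 2: insert lzm at [1, 8] -> counters=[0,1,0,0,0,1,0,0,1,0,0,1]
Step 3: insert ho at [7, 11] -> counters=[0,1,0,0,0,1,0,1,1,0,0,2]
Step 4: insert hj at [5, 11] -> counters=[0,1,0,0,0,2,0,1,1,0,0,3]
Step 5: insert lzm at [1, 8] -> counters=[0,2,0,0,0,2,0,1,2,0,0,3]
Step 6: insert lzm at [1, 8] -> counters=[0,3,0,0,0,2,0,1,3,0,0,3]
Step 7: delete hj at [5, 11] -> counters=[0,3,0,0,0,1,0,1,3,0,0,2]
Step 8: insert hj at [5, 11] -> counters=[0,3,0,0,0,2,0,1,3,0,0,3]
Step 9: delete ho at [7, 11] -> counters=[0,3,0,0,0,2,0,0,3,0,0,2]
Step 10: delete lzm at [1, 8] -> counters=[0,2,0,0,0,2,0,0,2,0,0,2]
Step 11: insert ho at [7, 11] -> counters=[0,2,0,0,0,2,0,1,2,0,0,3]
Step 12: delete ho at [7, 11] -> counters=[0,2,0,0,0,2,0,0,2,0,0,2]
Step 13: insert lzm at [1, 8] -> counters=[0,3,0,0,0,2,0,0,3,0,0,2]
Step 14: insert ho at [7, 11] -> counters=[0,3,0,0,0,2,0,1,3,0,0,3]
Step 15: insert lzm at [1, 8] -> counters=[0,4,0,0,0,2,0,1,4,0,0,3]
Step 16: delete lzm at [1, 8] -> counters=[0,3,0,0,0,2,0,1,3,0,0,3]
Step 17: insert ho at [7, 11] -> counters=[0,3,0,0,0,2,0,2,3,0,0,4]
Step 18: insert hj at [5, 11] -> counters=[0,3,0,0,0,3,0,2,3,0,0,5]
Step 19: insert lzm at [1, 8] -> counters=[0,4,0,0,0,3,0,2,4,0,0,5]
Final counters=[0,4,0,0,0,3,0,2,4,0,0,5] -> 5 nonzero

Answer: 5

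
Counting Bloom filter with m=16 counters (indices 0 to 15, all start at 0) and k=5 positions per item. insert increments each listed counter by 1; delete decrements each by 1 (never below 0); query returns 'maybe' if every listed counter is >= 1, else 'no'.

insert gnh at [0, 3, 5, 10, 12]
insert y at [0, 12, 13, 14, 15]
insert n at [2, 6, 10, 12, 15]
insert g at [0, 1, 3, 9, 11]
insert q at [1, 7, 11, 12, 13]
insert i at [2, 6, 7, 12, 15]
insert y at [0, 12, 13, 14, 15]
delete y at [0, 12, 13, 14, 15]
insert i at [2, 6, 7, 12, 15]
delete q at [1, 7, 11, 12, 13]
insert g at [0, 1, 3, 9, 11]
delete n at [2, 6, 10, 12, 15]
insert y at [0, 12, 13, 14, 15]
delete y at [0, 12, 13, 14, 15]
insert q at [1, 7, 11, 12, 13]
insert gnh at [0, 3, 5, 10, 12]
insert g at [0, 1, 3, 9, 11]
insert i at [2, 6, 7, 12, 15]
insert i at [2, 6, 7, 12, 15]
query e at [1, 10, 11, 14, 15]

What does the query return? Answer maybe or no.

Step 1: insert gnh at [0, 3, 5, 10, 12] -> counters=[1,0,0,1,0,1,0,0,0,0,1,0,1,0,0,0]
Step 2: insert y at [0, 12, 13, 14, 15] -> counters=[2,0,0,1,0,1,0,0,0,0,1,0,2,1,1,1]
Step 3: insert n at [2, 6, 10, 12, 15] -> counters=[2,0,1,1,0,1,1,0,0,0,2,0,3,1,1,2]
Step 4: insert g at [0, 1, 3, 9, 11] -> counters=[3,1,1,2,0,1,1,0,0,1,2,1,3,1,1,2]
Step 5: insert q at [1, 7, 11, 12, 13] -> counters=[3,2,1,2,0,1,1,1,0,1,2,2,4,2,1,2]
Step 6: insert i at [2, 6, 7, 12, 15] -> counters=[3,2,2,2,0,1,2,2,0,1,2,2,5,2,1,3]
Step 7: insert y at [0, 12, 13, 14, 15] -> counters=[4,2,2,2,0,1,2,2,0,1,2,2,6,3,2,4]
Step 8: delete y at [0, 12, 13, 14, 15] -> counters=[3,2,2,2,0,1,2,2,0,1,2,2,5,2,1,3]
Step 9: insert i at [2, 6, 7, 12, 15] -> counters=[3,2,3,2,0,1,3,3,0,1,2,2,6,2,1,4]
Step 10: delete q at [1, 7, 11, 12, 13] -> counters=[3,1,3,2,0,1,3,2,0,1,2,1,5,1,1,4]
Step 11: insert g at [0, 1, 3, 9, 11] -> counters=[4,2,3,3,0,1,3,2,0,2,2,2,5,1,1,4]
Step 12: delete n at [2, 6, 10, 12, 15] -> counters=[4,2,2,3,0,1,2,2,0,2,1,2,4,1,1,3]
Step 13: insert y at [0, 12, 13, 14, 15] -> counters=[5,2,2,3,0,1,2,2,0,2,1,2,5,2,2,4]
Step 14: delete y at [0, 12, 13, 14, 15] -> counters=[4,2,2,3,0,1,2,2,0,2,1,2,4,1,1,3]
Step 15: insert q at [1, 7, 11, 12, 13] -> counters=[4,3,2,3,0,1,2,3,0,2,1,3,5,2,1,3]
Step 16: insert gnh at [0, 3, 5, 10, 12] -> counters=[5,3,2,4,0,2,2,3,0,2,2,3,6,2,1,3]
Step 17: insert g at [0, 1, 3, 9, 11] -> counters=[6,4,2,5,0,2,2,3,0,3,2,4,6,2,1,3]
Step 18: insert i at [2, 6, 7, 12, 15] -> counters=[6,4,3,5,0,2,3,4,0,3,2,4,7,2,1,4]
Step 19: insert i at [2, 6, 7, 12, 15] -> counters=[6,4,4,5,0,2,4,5,0,3,2,4,8,2,1,5]
Query e: check counters[1]=4 counters[10]=2 counters[11]=4 counters[14]=1 counters[15]=5 -> maybe

Answer: maybe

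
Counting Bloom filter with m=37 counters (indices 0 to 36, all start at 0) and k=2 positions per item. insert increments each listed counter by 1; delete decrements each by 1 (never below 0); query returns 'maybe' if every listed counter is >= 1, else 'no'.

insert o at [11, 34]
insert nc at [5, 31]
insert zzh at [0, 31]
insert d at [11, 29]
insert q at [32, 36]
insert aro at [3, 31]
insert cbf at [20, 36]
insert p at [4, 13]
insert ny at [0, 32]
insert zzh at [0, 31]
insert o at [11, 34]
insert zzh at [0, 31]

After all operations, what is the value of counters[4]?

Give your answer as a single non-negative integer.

Step 1: insert o at [11, 34] -> counters=[0,0,0,0,0,0,0,0,0,0,0,1,0,0,0,0,0,0,0,0,0,0,0,0,0,0,0,0,0,0,0,0,0,0,1,0,0]
Step 2: insert nc at [5, 31] -> counters=[0,0,0,0,0,1,0,0,0,0,0,1,0,0,0,0,0,0,0,0,0,0,0,0,0,0,0,0,0,0,0,1,0,0,1,0,0]
Step 3: insert zzh at [0, 31] -> counters=[1,0,0,0,0,1,0,0,0,0,0,1,0,0,0,0,0,0,0,0,0,0,0,0,0,0,0,0,0,0,0,2,0,0,1,0,0]
Step 4: insert d at [11, 29] -> counters=[1,0,0,0,0,1,0,0,0,0,0,2,0,0,0,0,0,0,0,0,0,0,0,0,0,0,0,0,0,1,0,2,0,0,1,0,0]
Step 5: insert q at [32, 36] -> counters=[1,0,0,0,0,1,0,0,0,0,0,2,0,0,0,0,0,0,0,0,0,0,0,0,0,0,0,0,0,1,0,2,1,0,1,0,1]
Step 6: insert aro at [3, 31] -> counters=[1,0,0,1,0,1,0,0,0,0,0,2,0,0,0,0,0,0,0,0,0,0,0,0,0,0,0,0,0,1,0,3,1,0,1,0,1]
Step 7: insert cbf at [20, 36] -> counters=[1,0,0,1,0,1,0,0,0,0,0,2,0,0,0,0,0,0,0,0,1,0,0,0,0,0,0,0,0,1,0,3,1,0,1,0,2]
Step 8: insert p at [4, 13] -> counters=[1,0,0,1,1,1,0,0,0,0,0,2,0,1,0,0,0,0,0,0,1,0,0,0,0,0,0,0,0,1,0,3,1,0,1,0,2]
Step 9: insert ny at [0, 32] -> counters=[2,0,0,1,1,1,0,0,0,0,0,2,0,1,0,0,0,0,0,0,1,0,0,0,0,0,0,0,0,1,0,3,2,0,1,0,2]
Step 10: insert zzh at [0, 31] -> counters=[3,0,0,1,1,1,0,0,0,0,0,2,0,1,0,0,0,0,0,0,1,0,0,0,0,0,0,0,0,1,0,4,2,0,1,0,2]
Step 11: insert o at [11, 34] -> counters=[3,0,0,1,1,1,0,0,0,0,0,3,0,1,0,0,0,0,0,0,1,0,0,0,0,0,0,0,0,1,0,4,2,0,2,0,2]
Step 12: insert zzh at [0, 31] -> counters=[4,0,0,1,1,1,0,0,0,0,0,3,0,1,0,0,0,0,0,0,1,0,0,0,0,0,0,0,0,1,0,5,2,0,2,0,2]
Final counters=[4,0,0,1,1,1,0,0,0,0,0,3,0,1,0,0,0,0,0,0,1,0,0,0,0,0,0,0,0,1,0,5,2,0,2,0,2] -> counters[4]=1

Answer: 1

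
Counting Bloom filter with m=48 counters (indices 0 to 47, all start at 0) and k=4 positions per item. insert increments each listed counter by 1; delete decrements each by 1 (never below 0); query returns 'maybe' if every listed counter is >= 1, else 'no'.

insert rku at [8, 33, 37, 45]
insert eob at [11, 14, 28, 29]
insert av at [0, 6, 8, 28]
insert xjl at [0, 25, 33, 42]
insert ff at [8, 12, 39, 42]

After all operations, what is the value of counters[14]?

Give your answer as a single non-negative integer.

Answer: 1

Derivation:
Step 1: insert rku at [8, 33, 37, 45] -> counters=[0,0,0,0,0,0,0,0,1,0,0,0,0,0,0,0,0,0,0,0,0,0,0,0,0,0,0,0,0,0,0,0,0,1,0,0,0,1,0,0,0,0,0,0,0,1,0,0]
Step 2: insert eob at [11, 14, 28, 29] -> counters=[0,0,0,0,0,0,0,0,1,0,0,1,0,0,1,0,0,0,0,0,0,0,0,0,0,0,0,0,1,1,0,0,0,1,0,0,0,1,0,0,0,0,0,0,0,1,0,0]
Step 3: insert av at [0, 6, 8, 28] -> counters=[1,0,0,0,0,0,1,0,2,0,0,1,0,0,1,0,0,0,0,0,0,0,0,0,0,0,0,0,2,1,0,0,0,1,0,0,0,1,0,0,0,0,0,0,0,1,0,0]
Step 4: insert xjl at [0, 25, 33, 42] -> counters=[2,0,0,0,0,0,1,0,2,0,0,1,0,0,1,0,0,0,0,0,0,0,0,0,0,1,0,0,2,1,0,0,0,2,0,0,0,1,0,0,0,0,1,0,0,1,0,0]
Step 5: insert ff at [8, 12, 39, 42] -> counters=[2,0,0,0,0,0,1,0,3,0,0,1,1,0,1,0,0,0,0,0,0,0,0,0,0,1,0,0,2,1,0,0,0,2,0,0,0,1,0,1,0,0,2,0,0,1,0,0]
Final counters=[2,0,0,0,0,0,1,0,3,0,0,1,1,0,1,0,0,0,0,0,0,0,0,0,0,1,0,0,2,1,0,0,0,2,0,0,0,1,0,1,0,0,2,0,0,1,0,0] -> counters[14]=1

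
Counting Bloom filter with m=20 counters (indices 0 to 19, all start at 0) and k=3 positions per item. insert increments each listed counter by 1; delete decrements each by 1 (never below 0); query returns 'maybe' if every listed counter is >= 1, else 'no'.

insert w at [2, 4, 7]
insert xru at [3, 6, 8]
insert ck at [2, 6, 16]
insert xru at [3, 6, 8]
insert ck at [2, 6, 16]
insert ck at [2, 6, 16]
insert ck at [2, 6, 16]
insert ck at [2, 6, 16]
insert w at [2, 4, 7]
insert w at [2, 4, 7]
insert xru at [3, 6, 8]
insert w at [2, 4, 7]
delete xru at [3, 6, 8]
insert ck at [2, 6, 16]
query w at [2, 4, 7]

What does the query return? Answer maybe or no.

Answer: maybe

Derivation:
Step 1: insert w at [2, 4, 7] -> counters=[0,0,1,0,1,0,0,1,0,0,0,0,0,0,0,0,0,0,0,0]
Step 2: insert xru at [3, 6, 8] -> counters=[0,0,1,1,1,0,1,1,1,0,0,0,0,0,0,0,0,0,0,0]
Step 3: insert ck at [2, 6, 16] -> counters=[0,0,2,1,1,0,2,1,1,0,0,0,0,0,0,0,1,0,0,0]
Step 4: insert xru at [3, 6, 8] -> counters=[0,0,2,2,1,0,3,1,2,0,0,0,0,0,0,0,1,0,0,0]
Step 5: insert ck at [2, 6, 16] -> counters=[0,0,3,2,1,0,4,1,2,0,0,0,0,0,0,0,2,0,0,0]
Step 6: insert ck at [2, 6, 16] -> counters=[0,0,4,2,1,0,5,1,2,0,0,0,0,0,0,0,3,0,0,0]
Step 7: insert ck at [2, 6, 16] -> counters=[0,0,5,2,1,0,6,1,2,0,0,0,0,0,0,0,4,0,0,0]
Step 8: insert ck at [2, 6, 16] -> counters=[0,0,6,2,1,0,7,1,2,0,0,0,0,0,0,0,5,0,0,0]
Step 9: insert w at [2, 4, 7] -> counters=[0,0,7,2,2,0,7,2,2,0,0,0,0,0,0,0,5,0,0,0]
Step 10: insert w at [2, 4, 7] -> counters=[0,0,8,2,3,0,7,3,2,0,0,0,0,0,0,0,5,0,0,0]
Step 11: insert xru at [3, 6, 8] -> counters=[0,0,8,3,3,0,8,3,3,0,0,0,0,0,0,0,5,0,0,0]
Step 12: insert w at [2, 4, 7] -> counters=[0,0,9,3,4,0,8,4,3,0,0,0,0,0,0,0,5,0,0,0]
Step 13: delete xru at [3, 6, 8] -> counters=[0,0,9,2,4,0,7,4,2,0,0,0,0,0,0,0,5,0,0,0]
Step 14: insert ck at [2, 6, 16] -> counters=[0,0,10,2,4,0,8,4,2,0,0,0,0,0,0,0,6,0,0,0]
Query w: check counters[2]=10 counters[4]=4 counters[7]=4 -> maybe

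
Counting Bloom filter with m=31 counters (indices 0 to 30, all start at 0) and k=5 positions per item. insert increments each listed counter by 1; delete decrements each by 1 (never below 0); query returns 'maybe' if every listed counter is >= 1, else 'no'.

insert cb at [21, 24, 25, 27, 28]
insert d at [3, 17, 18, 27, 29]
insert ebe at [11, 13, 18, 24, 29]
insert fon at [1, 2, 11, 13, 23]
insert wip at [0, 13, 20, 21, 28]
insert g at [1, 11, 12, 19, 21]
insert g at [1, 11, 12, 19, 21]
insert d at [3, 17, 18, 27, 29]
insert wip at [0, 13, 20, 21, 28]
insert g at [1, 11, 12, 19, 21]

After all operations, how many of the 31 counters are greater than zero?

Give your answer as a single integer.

Step 1: insert cb at [21, 24, 25, 27, 28] -> counters=[0,0,0,0,0,0,0,0,0,0,0,0,0,0,0,0,0,0,0,0,0,1,0,0,1,1,0,1,1,0,0]
Step 2: insert d at [3, 17, 18, 27, 29] -> counters=[0,0,0,1,0,0,0,0,0,0,0,0,0,0,0,0,0,1,1,0,0,1,0,0,1,1,0,2,1,1,0]
Step 3: insert ebe at [11, 13, 18, 24, 29] -> counters=[0,0,0,1,0,0,0,0,0,0,0,1,0,1,0,0,0,1,2,0,0,1,0,0,2,1,0,2,1,2,0]
Step 4: insert fon at [1, 2, 11, 13, 23] -> counters=[0,1,1,1,0,0,0,0,0,0,0,2,0,2,0,0,0,1,2,0,0,1,0,1,2,1,0,2,1,2,0]
Step 5: insert wip at [0, 13, 20, 21, 28] -> counters=[1,1,1,1,0,0,0,0,0,0,0,2,0,3,0,0,0,1,2,0,1,2,0,1,2,1,0,2,2,2,0]
Step 6: insert g at [1, 11, 12, 19, 21] -> counters=[1,2,1,1,0,0,0,0,0,0,0,3,1,3,0,0,0,1,2,1,1,3,0,1,2,1,0,2,2,2,0]
Step 7: insert g at [1, 11, 12, 19, 21] -> counters=[1,3,1,1,0,0,0,0,0,0,0,4,2,3,0,0,0,1,2,2,1,4,0,1,2,1,0,2,2,2,0]
Step 8: insert d at [3, 17, 18, 27, 29] -> counters=[1,3,1,2,0,0,0,0,0,0,0,4,2,3,0,0,0,2,3,2,1,4,0,1,2,1,0,3,2,3,0]
Step 9: insert wip at [0, 13, 20, 21, 28] -> counters=[2,3,1,2,0,0,0,0,0,0,0,4,2,4,0,0,0,2,3,2,2,5,0,1,2,1,0,3,3,3,0]
Step 10: insert g at [1, 11, 12, 19, 21] -> counters=[2,4,1,2,0,0,0,0,0,0,0,5,3,4,0,0,0,2,3,3,2,6,0,1,2,1,0,3,3,3,0]
Final counters=[2,4,1,2,0,0,0,0,0,0,0,5,3,4,0,0,0,2,3,3,2,6,0,1,2,1,0,3,3,3,0] -> 18 nonzero

Answer: 18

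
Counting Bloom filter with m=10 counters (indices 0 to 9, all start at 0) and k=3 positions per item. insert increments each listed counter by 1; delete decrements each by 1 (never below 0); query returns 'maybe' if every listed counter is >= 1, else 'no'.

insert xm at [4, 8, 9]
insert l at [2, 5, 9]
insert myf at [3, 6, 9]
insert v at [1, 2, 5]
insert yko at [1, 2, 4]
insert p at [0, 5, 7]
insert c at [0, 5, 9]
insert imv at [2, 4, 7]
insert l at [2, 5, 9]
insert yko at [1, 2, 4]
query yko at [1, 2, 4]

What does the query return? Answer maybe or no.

Answer: maybe

Derivation:
Step 1: insert xm at [4, 8, 9] -> counters=[0,0,0,0,1,0,0,0,1,1]
Step 2: insert l at [2, 5, 9] -> counters=[0,0,1,0,1,1,0,0,1,2]
Step 3: insert myf at [3, 6, 9] -> counters=[0,0,1,1,1,1,1,0,1,3]
Step 4: insert v at [1, 2, 5] -> counters=[0,1,2,1,1,2,1,0,1,3]
Step 5: insert yko at [1, 2, 4] -> counters=[0,2,3,1,2,2,1,0,1,3]
Step 6: insert p at [0, 5, 7] -> counters=[1,2,3,1,2,3,1,1,1,3]
Step 7: insert c at [0, 5, 9] -> counters=[2,2,3,1,2,4,1,1,1,4]
Step 8: insert imv at [2, 4, 7] -> counters=[2,2,4,1,3,4,1,2,1,4]
Step 9: insert l at [2, 5, 9] -> counters=[2,2,5,1,3,5,1,2,1,5]
Step 10: insert yko at [1, 2, 4] -> counters=[2,3,6,1,4,5,1,2,1,5]
Query yko: check counters[1]=3 counters[2]=6 counters[4]=4 -> maybe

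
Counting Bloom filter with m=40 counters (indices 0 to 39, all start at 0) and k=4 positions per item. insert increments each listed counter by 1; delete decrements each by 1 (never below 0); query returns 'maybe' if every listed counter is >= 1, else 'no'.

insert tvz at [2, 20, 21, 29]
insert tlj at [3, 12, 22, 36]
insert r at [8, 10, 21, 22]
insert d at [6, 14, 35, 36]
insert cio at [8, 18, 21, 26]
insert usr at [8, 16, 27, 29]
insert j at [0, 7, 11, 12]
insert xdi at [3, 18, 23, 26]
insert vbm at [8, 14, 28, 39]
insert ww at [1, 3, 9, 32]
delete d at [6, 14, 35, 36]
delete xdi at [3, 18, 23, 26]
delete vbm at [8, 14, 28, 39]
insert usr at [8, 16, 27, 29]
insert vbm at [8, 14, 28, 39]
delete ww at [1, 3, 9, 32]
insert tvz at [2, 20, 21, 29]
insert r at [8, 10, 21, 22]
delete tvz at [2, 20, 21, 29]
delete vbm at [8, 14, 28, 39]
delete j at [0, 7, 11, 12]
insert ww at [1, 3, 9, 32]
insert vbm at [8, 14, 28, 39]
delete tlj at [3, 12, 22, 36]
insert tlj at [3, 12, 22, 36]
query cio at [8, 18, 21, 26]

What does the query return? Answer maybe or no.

Answer: maybe

Derivation:
Step 1: insert tvz at [2, 20, 21, 29] -> counters=[0,0,1,0,0,0,0,0,0,0,0,0,0,0,0,0,0,0,0,0,1,1,0,0,0,0,0,0,0,1,0,0,0,0,0,0,0,0,0,0]
Step 2: insert tlj at [3, 12, 22, 36] -> counters=[0,0,1,1,0,0,0,0,0,0,0,0,1,0,0,0,0,0,0,0,1,1,1,0,0,0,0,0,0,1,0,0,0,0,0,0,1,0,0,0]
Step 3: insert r at [8, 10, 21, 22] -> counters=[0,0,1,1,0,0,0,0,1,0,1,0,1,0,0,0,0,0,0,0,1,2,2,0,0,0,0,0,0,1,0,0,0,0,0,0,1,0,0,0]
Step 4: insert d at [6, 14, 35, 36] -> counters=[0,0,1,1,0,0,1,0,1,0,1,0,1,0,1,0,0,0,0,0,1,2,2,0,0,0,0,0,0,1,0,0,0,0,0,1,2,0,0,0]
Step 5: insert cio at [8, 18, 21, 26] -> counters=[0,0,1,1,0,0,1,0,2,0,1,0,1,0,1,0,0,0,1,0,1,3,2,0,0,0,1,0,0,1,0,0,0,0,0,1,2,0,0,0]
Step 6: insert usr at [8, 16, 27, 29] -> counters=[0,0,1,1,0,0,1,0,3,0,1,0,1,0,1,0,1,0,1,0,1,3,2,0,0,0,1,1,0,2,0,0,0,0,0,1,2,0,0,0]
Step 7: insert j at [0, 7, 11, 12] -> counters=[1,0,1,1,0,0,1,1,3,0,1,1,2,0,1,0,1,0,1,0,1,3,2,0,0,0,1,1,0,2,0,0,0,0,0,1,2,0,0,0]
Step 8: insert xdi at [3, 18, 23, 26] -> counters=[1,0,1,2,0,0,1,1,3,0,1,1,2,0,1,0,1,0,2,0,1,3,2,1,0,0,2,1,0,2,0,0,0,0,0,1,2,0,0,0]
Step 9: insert vbm at [8, 14, 28, 39] -> counters=[1,0,1,2,0,0,1,1,4,0,1,1,2,0,2,0,1,0,2,0,1,3,2,1,0,0,2,1,1,2,0,0,0,0,0,1,2,0,0,1]
Step 10: insert ww at [1, 3, 9, 32] -> counters=[1,1,1,3,0,0,1,1,4,1,1,1,2,0,2,0,1,0,2,0,1,3,2,1,0,0,2,1,1,2,0,0,1,0,0,1,2,0,0,1]
Step 11: delete d at [6, 14, 35, 36] -> counters=[1,1,1,3,0,0,0,1,4,1,1,1,2,0,1,0,1,0,2,0,1,3,2,1,0,0,2,1,1,2,0,0,1,0,0,0,1,0,0,1]
Step 12: delete xdi at [3, 18, 23, 26] -> counters=[1,1,1,2,0,0,0,1,4,1,1,1,2,0,1,0,1,0,1,0,1,3,2,0,0,0,1,1,1,2,0,0,1,0,0,0,1,0,0,1]
Step 13: delete vbm at [8, 14, 28, 39] -> counters=[1,1,1,2,0,0,0,1,3,1,1,1,2,0,0,0,1,0,1,0,1,3,2,0,0,0,1,1,0,2,0,0,1,0,0,0,1,0,0,0]
Step 14: insert usr at [8, 16, 27, 29] -> counters=[1,1,1,2,0,0,0,1,4,1,1,1,2,0,0,0,2,0,1,0,1,3,2,0,0,0,1,2,0,3,0,0,1,0,0,0,1,0,0,0]
Step 15: insert vbm at [8, 14, 28, 39] -> counters=[1,1,1,2,0,0,0,1,5,1,1,1,2,0,1,0,2,0,1,0,1,3,2,0,0,0,1,2,1,3,0,0,1,0,0,0,1,0,0,1]
Step 16: delete ww at [1, 3, 9, 32] -> counters=[1,0,1,1,0,0,0,1,5,0,1,1,2,0,1,0,2,0,1,0,1,3,2,0,0,0,1,2,1,3,0,0,0,0,0,0,1,0,0,1]
Step 17: insert tvz at [2, 20, 21, 29] -> counters=[1,0,2,1,0,0,0,1,5,0,1,1,2,0,1,0,2,0,1,0,2,4,2,0,0,0,1,2,1,4,0,0,0,0,0,0,1,0,0,1]
Step 18: insert r at [8, 10, 21, 22] -> counters=[1,0,2,1,0,0,0,1,6,0,2,1,2,0,1,0,2,0,1,0,2,5,3,0,0,0,1,2,1,4,0,0,0,0,0,0,1,0,0,1]
Step 19: delete tvz at [2, 20, 21, 29] -> counters=[1,0,1,1,0,0,0,1,6,0,2,1,2,0,1,0,2,0,1,0,1,4,3,0,0,0,1,2,1,3,0,0,0,0,0,0,1,0,0,1]
Step 20: delete vbm at [8, 14, 28, 39] -> counters=[1,0,1,1,0,0,0,1,5,0,2,1,2,0,0,0,2,0,1,0,1,4,3,0,0,0,1,2,0,3,0,0,0,0,0,0,1,0,0,0]
Step 21: delete j at [0, 7, 11, 12] -> counters=[0,0,1,1,0,0,0,0,5,0,2,0,1,0,0,0,2,0,1,0,1,4,3,0,0,0,1,2,0,3,0,0,0,0,0,0,1,0,0,0]
Step 22: insert ww at [1, 3, 9, 32] -> counters=[0,1,1,2,0,0,0,0,5,1,2,0,1,0,0,0,2,0,1,0,1,4,3,0,0,0,1,2,0,3,0,0,1,0,0,0,1,0,0,0]
Step 23: insert vbm at [8, 14, 28, 39] -> counters=[0,1,1,2,0,0,0,0,6,1,2,0,1,0,1,0,2,0,1,0,1,4,3,0,0,0,1,2,1,3,0,0,1,0,0,0,1,0,0,1]
Step 24: delete tlj at [3, 12, 22, 36] -> counters=[0,1,1,1,0,0,0,0,6,1,2,0,0,0,1,0,2,0,1,0,1,4,2,0,0,0,1,2,1,3,0,0,1,0,0,0,0,0,0,1]
Step 25: insert tlj at [3, 12, 22, 36] -> counters=[0,1,1,2,0,0,0,0,6,1,2,0,1,0,1,0,2,0,1,0,1,4,3,0,0,0,1,2,1,3,0,0,1,0,0,0,1,0,0,1]
Query cio: check counters[8]=6 counters[18]=1 counters[21]=4 counters[26]=1 -> maybe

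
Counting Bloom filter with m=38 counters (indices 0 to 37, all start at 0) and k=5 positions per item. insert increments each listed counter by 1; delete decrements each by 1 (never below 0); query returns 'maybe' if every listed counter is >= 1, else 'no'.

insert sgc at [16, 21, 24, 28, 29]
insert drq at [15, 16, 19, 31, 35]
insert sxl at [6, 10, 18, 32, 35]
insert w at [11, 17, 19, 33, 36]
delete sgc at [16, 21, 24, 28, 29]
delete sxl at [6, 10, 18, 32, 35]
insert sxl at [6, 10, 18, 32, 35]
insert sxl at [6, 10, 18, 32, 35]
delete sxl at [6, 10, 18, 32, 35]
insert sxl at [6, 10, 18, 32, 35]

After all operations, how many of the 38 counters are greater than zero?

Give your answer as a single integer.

Step 1: insert sgc at [16, 21, 24, 28, 29] -> counters=[0,0,0,0,0,0,0,0,0,0,0,0,0,0,0,0,1,0,0,0,0,1,0,0,1,0,0,0,1,1,0,0,0,0,0,0,0,0]
Step 2: insert drq at [15, 16, 19, 31, 35] -> counters=[0,0,0,0,0,0,0,0,0,0,0,0,0,0,0,1,2,0,0,1,0,1,0,0,1,0,0,0,1,1,0,1,0,0,0,1,0,0]
Step 3: insert sxl at [6, 10, 18, 32, 35] -> counters=[0,0,0,0,0,0,1,0,0,0,1,0,0,0,0,1,2,0,1,1,0,1,0,0,1,0,0,0,1,1,0,1,1,0,0,2,0,0]
Step 4: insert w at [11, 17, 19, 33, 36] -> counters=[0,0,0,0,0,0,1,0,0,0,1,1,0,0,0,1,2,1,1,2,0,1,0,0,1,0,0,0,1,1,0,1,1,1,0,2,1,0]
Step 5: delete sgc at [16, 21, 24, 28, 29] -> counters=[0,0,0,0,0,0,1,0,0,0,1,1,0,0,0,1,1,1,1,2,0,0,0,0,0,0,0,0,0,0,0,1,1,1,0,2,1,0]
Step 6: delete sxl at [6, 10, 18, 32, 35] -> counters=[0,0,0,0,0,0,0,0,0,0,0,1,0,0,0,1,1,1,0,2,0,0,0,0,0,0,0,0,0,0,0,1,0,1,0,1,1,0]
Step 7: insert sxl at [6, 10, 18, 32, 35] -> counters=[0,0,0,0,0,0,1,0,0,0,1,1,0,0,0,1,1,1,1,2,0,0,0,0,0,0,0,0,0,0,0,1,1,1,0,2,1,0]
Step 8: insert sxl at [6, 10, 18, 32, 35] -> counters=[0,0,0,0,0,0,2,0,0,0,2,1,0,0,0,1,1,1,2,2,0,0,0,0,0,0,0,0,0,0,0,1,2,1,0,3,1,0]
Step 9: delete sxl at [6, 10, 18, 32, 35] -> counters=[0,0,0,0,0,0,1,0,0,0,1,1,0,0,0,1,1,1,1,2,0,0,0,0,0,0,0,0,0,0,0,1,1,1,0,2,1,0]
Step 10: insert sxl at [6, 10, 18, 32, 35] -> counters=[0,0,0,0,0,0,2,0,0,0,2,1,0,0,0,1,1,1,2,2,0,0,0,0,0,0,0,0,0,0,0,1,2,1,0,3,1,0]
Final counters=[0,0,0,0,0,0,2,0,0,0,2,1,0,0,0,1,1,1,2,2,0,0,0,0,0,0,0,0,0,0,0,1,2,1,0,3,1,0] -> 13 nonzero

Answer: 13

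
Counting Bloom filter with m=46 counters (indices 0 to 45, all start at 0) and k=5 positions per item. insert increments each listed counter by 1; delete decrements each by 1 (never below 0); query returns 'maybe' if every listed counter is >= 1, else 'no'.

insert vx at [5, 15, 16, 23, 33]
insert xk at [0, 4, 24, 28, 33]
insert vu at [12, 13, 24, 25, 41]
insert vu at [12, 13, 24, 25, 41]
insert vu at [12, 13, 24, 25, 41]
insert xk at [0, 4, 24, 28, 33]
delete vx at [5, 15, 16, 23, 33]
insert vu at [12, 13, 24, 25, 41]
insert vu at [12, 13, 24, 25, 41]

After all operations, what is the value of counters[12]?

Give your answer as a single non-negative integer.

Answer: 5

Derivation:
Step 1: insert vx at [5, 15, 16, 23, 33] -> counters=[0,0,0,0,0,1,0,0,0,0,0,0,0,0,0,1,1,0,0,0,0,0,0,1,0,0,0,0,0,0,0,0,0,1,0,0,0,0,0,0,0,0,0,0,0,0]
Step 2: insert xk at [0, 4, 24, 28, 33] -> counters=[1,0,0,0,1,1,0,0,0,0,0,0,0,0,0,1,1,0,0,0,0,0,0,1,1,0,0,0,1,0,0,0,0,2,0,0,0,0,0,0,0,0,0,0,0,0]
Step 3: insert vu at [12, 13, 24, 25, 41] -> counters=[1,0,0,0,1,1,0,0,0,0,0,0,1,1,0,1,1,0,0,0,0,0,0,1,2,1,0,0,1,0,0,0,0,2,0,0,0,0,0,0,0,1,0,0,0,0]
Step 4: insert vu at [12, 13, 24, 25, 41] -> counters=[1,0,0,0,1,1,0,0,0,0,0,0,2,2,0,1,1,0,0,0,0,0,0,1,3,2,0,0,1,0,0,0,0,2,0,0,0,0,0,0,0,2,0,0,0,0]
Step 5: insert vu at [12, 13, 24, 25, 41] -> counters=[1,0,0,0,1,1,0,0,0,0,0,0,3,3,0,1,1,0,0,0,0,0,0,1,4,3,0,0,1,0,0,0,0,2,0,0,0,0,0,0,0,3,0,0,0,0]
Step 6: insert xk at [0, 4, 24, 28, 33] -> counters=[2,0,0,0,2,1,0,0,0,0,0,0,3,3,0,1,1,0,0,0,0,0,0,1,5,3,0,0,2,0,0,0,0,3,0,0,0,0,0,0,0,3,0,0,0,0]
Step 7: delete vx at [5, 15, 16, 23, 33] -> counters=[2,0,0,0,2,0,0,0,0,0,0,0,3,3,0,0,0,0,0,0,0,0,0,0,5,3,0,0,2,0,0,0,0,2,0,0,0,0,0,0,0,3,0,0,0,0]
Step 8: insert vu at [12, 13, 24, 25, 41] -> counters=[2,0,0,0,2,0,0,0,0,0,0,0,4,4,0,0,0,0,0,0,0,0,0,0,6,4,0,0,2,0,0,0,0,2,0,0,0,0,0,0,0,4,0,0,0,0]
Step 9: insert vu at [12, 13, 24, 25, 41] -> counters=[2,0,0,0,2,0,0,0,0,0,0,0,5,5,0,0,0,0,0,0,0,0,0,0,7,5,0,0,2,0,0,0,0,2,0,0,0,0,0,0,0,5,0,0,0,0]
Final counters=[2,0,0,0,2,0,0,0,0,0,0,0,5,5,0,0,0,0,0,0,0,0,0,0,7,5,0,0,2,0,0,0,0,2,0,0,0,0,0,0,0,5,0,0,0,0] -> counters[12]=5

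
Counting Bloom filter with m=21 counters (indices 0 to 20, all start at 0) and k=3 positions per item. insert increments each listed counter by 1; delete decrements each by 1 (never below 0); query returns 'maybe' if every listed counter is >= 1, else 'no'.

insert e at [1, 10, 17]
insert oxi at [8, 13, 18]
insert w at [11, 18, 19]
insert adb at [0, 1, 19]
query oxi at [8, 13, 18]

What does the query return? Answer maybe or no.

Step 1: insert e at [1, 10, 17] -> counters=[0,1,0,0,0,0,0,0,0,0,1,0,0,0,0,0,0,1,0,0,0]
Step 2: insert oxi at [8, 13, 18] -> counters=[0,1,0,0,0,0,0,0,1,0,1,0,0,1,0,0,0,1,1,0,0]
Step 3: insert w at [11, 18, 19] -> counters=[0,1,0,0,0,0,0,0,1,0,1,1,0,1,0,0,0,1,2,1,0]
Step 4: insert adb at [0, 1, 19] -> counters=[1,2,0,0,0,0,0,0,1,0,1,1,0,1,0,0,0,1,2,2,0]
Query oxi: check counters[8]=1 counters[13]=1 counters[18]=2 -> maybe

Answer: maybe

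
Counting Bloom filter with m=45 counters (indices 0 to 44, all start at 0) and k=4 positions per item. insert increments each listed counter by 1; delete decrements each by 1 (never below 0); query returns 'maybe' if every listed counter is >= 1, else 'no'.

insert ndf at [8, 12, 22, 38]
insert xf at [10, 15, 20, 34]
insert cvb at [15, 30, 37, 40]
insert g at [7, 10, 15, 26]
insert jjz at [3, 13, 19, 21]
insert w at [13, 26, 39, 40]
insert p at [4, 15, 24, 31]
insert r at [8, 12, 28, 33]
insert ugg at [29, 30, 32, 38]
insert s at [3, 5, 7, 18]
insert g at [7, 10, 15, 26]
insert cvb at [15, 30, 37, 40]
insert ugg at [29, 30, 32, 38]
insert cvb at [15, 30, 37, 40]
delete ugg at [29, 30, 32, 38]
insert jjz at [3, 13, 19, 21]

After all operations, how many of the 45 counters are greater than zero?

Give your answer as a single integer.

Answer: 27

Derivation:
Step 1: insert ndf at [8, 12, 22, 38] -> counters=[0,0,0,0,0,0,0,0,1,0,0,0,1,0,0,0,0,0,0,0,0,0,1,0,0,0,0,0,0,0,0,0,0,0,0,0,0,0,1,0,0,0,0,0,0]
Step 2: insert xf at [10, 15, 20, 34] -> counters=[0,0,0,0,0,0,0,0,1,0,1,0,1,0,0,1,0,0,0,0,1,0,1,0,0,0,0,0,0,0,0,0,0,0,1,0,0,0,1,0,0,0,0,0,0]
Step 3: insert cvb at [15, 30, 37, 40] -> counters=[0,0,0,0,0,0,0,0,1,0,1,0,1,0,0,2,0,0,0,0,1,0,1,0,0,0,0,0,0,0,1,0,0,0,1,0,0,1,1,0,1,0,0,0,0]
Step 4: insert g at [7, 10, 15, 26] -> counters=[0,0,0,0,0,0,0,1,1,0,2,0,1,0,0,3,0,0,0,0,1,0,1,0,0,0,1,0,0,0,1,0,0,0,1,0,0,1,1,0,1,0,0,0,0]
Step 5: insert jjz at [3, 13, 19, 21] -> counters=[0,0,0,1,0,0,0,1,1,0,2,0,1,1,0,3,0,0,0,1,1,1,1,0,0,0,1,0,0,0,1,0,0,0,1,0,0,1,1,0,1,0,0,0,0]
Step 6: insert w at [13, 26, 39, 40] -> counters=[0,0,0,1,0,0,0,1,1,0,2,0,1,2,0,3,0,0,0,1,1,1,1,0,0,0,2,0,0,0,1,0,0,0,1,0,0,1,1,1,2,0,0,0,0]
Step 7: insert p at [4, 15, 24, 31] -> counters=[0,0,0,1,1,0,0,1,1,0,2,0,1,2,0,4,0,0,0,1,1,1,1,0,1,0,2,0,0,0,1,1,0,0,1,0,0,1,1,1,2,0,0,0,0]
Step 8: insert r at [8, 12, 28, 33] -> counters=[0,0,0,1,1,0,0,1,2,0,2,0,2,2,0,4,0,0,0,1,1,1,1,0,1,0,2,0,1,0,1,1,0,1,1,0,0,1,1,1,2,0,0,0,0]
Step 9: insert ugg at [29, 30, 32, 38] -> counters=[0,0,0,1,1,0,0,1,2,0,2,0,2,2,0,4,0,0,0,1,1,1,1,0,1,0,2,0,1,1,2,1,1,1,1,0,0,1,2,1,2,0,0,0,0]
Step 10: insert s at [3, 5, 7, 18] -> counters=[0,0,0,2,1,1,0,2,2,0,2,0,2,2,0,4,0,0,1,1,1,1,1,0,1,0,2,0,1,1,2,1,1,1,1,0,0,1,2,1,2,0,0,0,0]
Step 11: insert g at [7, 10, 15, 26] -> counters=[0,0,0,2,1,1,0,3,2,0,3,0,2,2,0,5,0,0,1,1,1,1,1,0,1,0,3,0,1,1,2,1,1,1,1,0,0,1,2,1,2,0,0,0,0]
Step 12: insert cvb at [15, 30, 37, 40] -> counters=[0,0,0,2,1,1,0,3,2,0,3,0,2,2,0,6,0,0,1,1,1,1,1,0,1,0,3,0,1,1,3,1,1,1,1,0,0,2,2,1,3,0,0,0,0]
Step 13: insert ugg at [29, 30, 32, 38] -> counters=[0,0,0,2,1,1,0,3,2,0,3,0,2,2,0,6,0,0,1,1,1,1,1,0,1,0,3,0,1,2,4,1,2,1,1,0,0,2,3,1,3,0,0,0,0]
Step 14: insert cvb at [15, 30, 37, 40] -> counters=[0,0,0,2,1,1,0,3,2,0,3,0,2,2,0,7,0,0,1,1,1,1,1,0,1,0,3,0,1,2,5,1,2,1,1,0,0,3,3,1,4,0,0,0,0]
Step 15: delete ugg at [29, 30, 32, 38] -> counters=[0,0,0,2,1,1,0,3,2,0,3,0,2,2,0,7,0,0,1,1,1,1,1,0,1,0,3,0,1,1,4,1,1,1,1,0,0,3,2,1,4,0,0,0,0]
Step 16: insert jjz at [3, 13, 19, 21] -> counters=[0,0,0,3,1,1,0,3,2,0,3,0,2,3,0,7,0,0,1,2,1,2,1,0,1,0,3,0,1,1,4,1,1,1,1,0,0,3,2,1,4,0,0,0,0]
Final counters=[0,0,0,3,1,1,0,3,2,0,3,0,2,3,0,7,0,0,1,2,1,2,1,0,1,0,3,0,1,1,4,1,1,1,1,0,0,3,2,1,4,0,0,0,0] -> 27 nonzero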